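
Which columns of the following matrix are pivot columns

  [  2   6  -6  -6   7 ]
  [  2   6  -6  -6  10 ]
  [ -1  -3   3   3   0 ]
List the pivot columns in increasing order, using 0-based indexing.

R1 := 1/2·R1
  [  1   3  -3  -3  7/2 ]
  [  2   6  -6  -6   10 ]
  [ -1  -3   3   3    0 ]
R2 := R2 − 2·R1
  [  1   3  -3  -3  7/2 ]
  [  0   0   0   0    3 ]
  [ -1  -3   3   3    0 ]
R3 := R3 + R1
  [ 1  3  -3  -3  7/2 ]
  [ 0  0   0   0    3 ]
  [ 0  0   0   0  7/2 ]
R2 := 1/3·R2
  [ 1  3  -3  -3  7/2 ]
  [ 0  0   0   0    1 ]
  [ 0  0   0   0  7/2 ]
R3 := R3 − 7/2·R2
  [ 1  3  -3  -3  7/2 ]
  [ 0  0   0   0    1 ]
  [ 0  0   0   0    0 ]
R1 := R1 − 7/2·R2
  [ 1  3  -3  -3  0 ]
  [ 0  0   0   0  1 ]
  [ 0  0   0   0  0 ]
Pivot columns are the columns containing a leading 1.

0, 4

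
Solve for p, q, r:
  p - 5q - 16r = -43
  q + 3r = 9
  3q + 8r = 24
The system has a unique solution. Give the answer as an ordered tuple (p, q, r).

(5, 0, 3)

Form the augmented matrix and row-reduce:
  [ 1  -5  -16  |  -43 ]
  [ 0   1    3  |    9 ]
  [ 0   3    8  |   24 ]
R3 → R3 − 3·R2
  [ 1  -5  -16  |  -43 ]
  [ 0   1    3  |    9 ]
  [ 0   0   -1  |   -3 ]
R3 → -1·R3
  [ 1  -5  -16  |  -43 ]
  [ 0   1    3  |    9 ]
  [ 0   0    1  |    3 ]
R2 → R2 − 3·R3
  [ 1  -5  -16  |  -43 ]
  [ 0   1    0  |    0 ]
  [ 0   0    1  |    3 ]
R1 → R1 + 16·R3
  [ 1  -5  0  |  5 ]
  [ 0   1  0  |  0 ]
  [ 0   0  1  |  3 ]
R1 → R1 + 5·R2
  [ 1  0  0  |  5 ]
  [ 0  1  0  |  0 ]
  [ 0  0  1  |  3 ]
Reading off the last column: p = 5, q = 0, r = 3.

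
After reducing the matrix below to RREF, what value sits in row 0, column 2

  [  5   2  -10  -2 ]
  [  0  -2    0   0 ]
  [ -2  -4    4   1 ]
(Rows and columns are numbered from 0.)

r1 → 1/5·r1
  [  1  2/5  -2  -2/5 ]
  [  0   -2   0     0 ]
  [ -2   -4   4     1 ]
r3 → r3 + 2·r1
  [ 1    2/5  -2  -2/5 ]
  [ 0     -2   0     0 ]
  [ 0  -16/5   0   1/5 ]
r2 → -1/2·r2
  [ 1    2/5  -2  -2/5 ]
  [ 0      1   0     0 ]
  [ 0  -16/5   0   1/5 ]
r3 → r3 + 16/5·r2
  [ 1  2/5  -2  -2/5 ]
  [ 0    1   0     0 ]
  [ 0    0   0   1/5 ]
r3 → 5·r3
  [ 1  2/5  -2  -2/5 ]
  [ 0    1   0     0 ]
  [ 0    0   0     1 ]
r1 → r1 + 2/5·r3
  [ 1  2/5  -2  0 ]
  [ 0    1   0  0 ]
  [ 0    0   0  1 ]
r1 → r1 − 2/5·r2
  [ 1  0  -2  0 ]
  [ 0  1   0  0 ]
  [ 0  0   0  1 ]

-2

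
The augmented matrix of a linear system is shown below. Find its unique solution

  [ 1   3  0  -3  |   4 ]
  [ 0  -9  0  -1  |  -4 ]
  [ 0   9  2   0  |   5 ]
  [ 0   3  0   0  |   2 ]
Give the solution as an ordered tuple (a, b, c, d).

(-4, 2/3, -1/2, -2)

ρ2 := -1/9·ρ2
ρ3 := ρ3 − 9·ρ2
ρ4 := ρ4 − 3·ρ2
ρ3 := 1/2·ρ3
ρ4 := -3·ρ4
ρ3 := ρ3 + 1/2·ρ4
ρ2 := ρ2 − 1/9·ρ4
ρ1 := ρ1 + 3·ρ4
ρ1 := ρ1 − 3·ρ2
Reading off the last column: a = -4, b = 2/3, c = -1/2, d = -2.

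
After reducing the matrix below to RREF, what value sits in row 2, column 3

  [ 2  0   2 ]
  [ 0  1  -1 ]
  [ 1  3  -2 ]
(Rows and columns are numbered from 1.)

-1

r1 ← 1/2·r1
  [ 1  0   1 ]
  [ 0  1  -1 ]
  [ 1  3  -2 ]
r3 ← r3 − r1
  [ 1  0   1 ]
  [ 0  1  -1 ]
  [ 0  3  -3 ]
r3 ← r3 − 3·r2
  [ 1  0   1 ]
  [ 0  1  -1 ]
  [ 0  0   0 ]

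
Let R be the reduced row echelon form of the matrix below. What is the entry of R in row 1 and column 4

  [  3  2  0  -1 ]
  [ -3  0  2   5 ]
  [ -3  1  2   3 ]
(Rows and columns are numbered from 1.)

ρ1 -> 1/3·ρ1
  [  1  2/3  0  -1/3 ]
  [ -3    0  2     5 ]
  [ -3    1  2     3 ]
ρ2 -> ρ2 + 3·ρ1
  [  1  2/3  0  -1/3 ]
  [  0    2  2     4 ]
  [ -3    1  2     3 ]
ρ3 -> ρ3 + 3·ρ1
  [ 1  2/3  0  -1/3 ]
  [ 0    2  2     4 ]
  [ 0    3  2     2 ]
ρ2 -> 1/2·ρ2
  [ 1  2/3  0  -1/3 ]
  [ 0    1  1     2 ]
  [ 0    3  2     2 ]
ρ3 -> ρ3 − 3·ρ2
  [ 1  2/3   0  -1/3 ]
  [ 0    1   1     2 ]
  [ 0    0  -1    -4 ]
ρ3 -> -1·ρ3
  [ 1  2/3  0  -1/3 ]
  [ 0    1  1     2 ]
  [ 0    0  1     4 ]
ρ2 -> ρ2 − ρ3
  [ 1  2/3  0  -1/3 ]
  [ 0    1  0    -2 ]
  [ 0    0  1     4 ]
ρ1 -> ρ1 − 2/3·ρ2
  [ 1  0  0   1 ]
  [ 0  1  0  -2 ]
  [ 0  0  1   4 ]

1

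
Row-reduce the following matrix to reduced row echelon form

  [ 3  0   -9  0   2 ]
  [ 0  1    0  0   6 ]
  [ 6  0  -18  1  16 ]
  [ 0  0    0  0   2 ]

[[1, 0, -3, 0, 0], [0, 1, 0, 0, 0], [0, 0, 0, 1, 0], [0, 0, 0, 0, 1]]

ρ1 -> 1/3·ρ1
  [ 1  0   -3  0  2/3 ]
  [ 0  1    0  0    6 ]
  [ 6  0  -18  1   16 ]
  [ 0  0    0  0    2 ]
ρ3 -> ρ3 − 6·ρ1
  [ 1  0  -3  0  2/3 ]
  [ 0  1   0  0    6 ]
  [ 0  0   0  1   12 ]
  [ 0  0   0  0    2 ]
ρ4 -> 1/2·ρ4
  [ 1  0  -3  0  2/3 ]
  [ 0  1   0  0    6 ]
  [ 0  0   0  1   12 ]
  [ 0  0   0  0    1 ]
ρ3 -> ρ3 − 12·ρ4
  [ 1  0  -3  0  2/3 ]
  [ 0  1   0  0    6 ]
  [ 0  0   0  1    0 ]
  [ 0  0   0  0    1 ]
ρ2 -> ρ2 − 6·ρ4
  [ 1  0  -3  0  2/3 ]
  [ 0  1   0  0    0 ]
  [ 0  0   0  1    0 ]
  [ 0  0   0  0    1 ]
ρ1 -> ρ1 − 2/3·ρ4
  [ 1  0  -3  0  0 ]
  [ 0  1   0  0  0 ]
  [ 0  0   0  1  0 ]
  [ 0  0   0  0  1 ]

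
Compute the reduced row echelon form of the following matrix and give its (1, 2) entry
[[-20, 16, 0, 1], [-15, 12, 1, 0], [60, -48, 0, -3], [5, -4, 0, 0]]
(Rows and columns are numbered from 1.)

ρ1 := -1/20·ρ1
  [   1  -4/5  0  -1/20 ]
  [ -15    12  1      0 ]
  [  60   -48  0     -3 ]
  [   5    -4  0      0 ]
ρ2 := ρ2 + 15·ρ1
  [  1  -4/5  0  -1/20 ]
  [  0     0  1   -3/4 ]
  [ 60   -48  0     -3 ]
  [  5    -4  0      0 ]
ρ3 := ρ3 − 60·ρ1
  [ 1  -4/5  0  -1/20 ]
  [ 0     0  1   -3/4 ]
  [ 0     0  0      0 ]
  [ 5    -4  0      0 ]
ρ4 := ρ4 − 5·ρ1
  [ 1  -4/5  0  -1/20 ]
  [ 0     0  1   -3/4 ]
  [ 0     0  0      0 ]
  [ 0     0  0    1/4 ]
ρ3 <=> ρ4
  [ 1  -4/5  0  -1/20 ]
  [ 0     0  1   -3/4 ]
  [ 0     0  0    1/4 ]
  [ 0     0  0      0 ]
ρ3 := 4·ρ3
  [ 1  -4/5  0  -1/20 ]
  [ 0     0  1   -3/4 ]
  [ 0     0  0      1 ]
  [ 0     0  0      0 ]
ρ2 := ρ2 + 3/4·ρ3
  [ 1  -4/5  0  -1/20 ]
  [ 0     0  1      0 ]
  [ 0     0  0      1 ]
  [ 0     0  0      0 ]
ρ1 := ρ1 + 1/20·ρ3
  [ 1  -4/5  0  0 ]
  [ 0     0  1  0 ]
  [ 0     0  0  1 ]
  [ 0     0  0  0 ]

-4/5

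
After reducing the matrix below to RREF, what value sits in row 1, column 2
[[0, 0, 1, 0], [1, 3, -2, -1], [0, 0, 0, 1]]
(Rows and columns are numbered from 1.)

ρ1 <-> ρ2
  [ 1  3  -2  -1 ]
  [ 0  0   1   0 ]
  [ 0  0   0   1 ]
ρ1 := ρ1 + ρ3
  [ 1  3  -2  0 ]
  [ 0  0   1  0 ]
  [ 0  0   0  1 ]
ρ1 := ρ1 + 2·ρ2
  [ 1  3  0  0 ]
  [ 0  0  1  0 ]
  [ 0  0  0  1 ]

3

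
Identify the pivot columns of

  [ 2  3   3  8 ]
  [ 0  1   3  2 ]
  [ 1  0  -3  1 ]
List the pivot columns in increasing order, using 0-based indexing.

r1 := 1/2·r1
  [ 1  3/2  3/2  4 ]
  [ 0    1    3  2 ]
  [ 1    0   -3  1 ]
r3 := r3 − r1
  [ 1   3/2   3/2   4 ]
  [ 0     1     3   2 ]
  [ 0  -3/2  -9/2  -3 ]
r3 := r3 + 3/2·r2
  [ 1  3/2  3/2  4 ]
  [ 0    1    3  2 ]
  [ 0    0    0  0 ]
r1 := r1 − 3/2·r2
  [ 1  0  -3  1 ]
  [ 0  1   3  2 ]
  [ 0  0   0  0 ]
Pivot columns are the columns containing a leading 1.

0, 1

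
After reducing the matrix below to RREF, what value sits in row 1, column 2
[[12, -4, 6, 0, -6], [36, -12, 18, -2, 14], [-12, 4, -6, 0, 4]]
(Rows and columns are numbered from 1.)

-1/3

R1 → 1/12·R1
  [   1  -1/3  1/2   0  -1/2 ]
  [  36   -12   18  -2    14 ]
  [ -12     4   -6   0     4 ]
R2 → R2 − 36·R1
  [   1  -1/3  1/2   0  -1/2 ]
  [   0     0    0  -2    32 ]
  [ -12     4   -6   0     4 ]
R3 → R3 + 12·R1
  [ 1  -1/3  1/2   0  -1/2 ]
  [ 0     0    0  -2    32 ]
  [ 0     0    0   0    -2 ]
R2 → -1/2·R2
  [ 1  -1/3  1/2  0  -1/2 ]
  [ 0     0    0  1   -16 ]
  [ 0     0    0  0    -2 ]
R3 → -1/2·R3
  [ 1  -1/3  1/2  0  -1/2 ]
  [ 0     0    0  1   -16 ]
  [ 0     0    0  0     1 ]
R2 → R2 + 16·R3
  [ 1  -1/3  1/2  0  -1/2 ]
  [ 0     0    0  1     0 ]
  [ 0     0    0  0     1 ]
R1 → R1 + 1/2·R3
  [ 1  -1/3  1/2  0  0 ]
  [ 0     0    0  1  0 ]
  [ 0     0    0  0  1 ]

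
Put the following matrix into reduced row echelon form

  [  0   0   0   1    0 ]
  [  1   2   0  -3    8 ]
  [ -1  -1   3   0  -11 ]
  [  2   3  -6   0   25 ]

[[1, 0, 0, 0, 2], [0, 1, 0, 0, 3], [0, 0, 1, 0, -2], [0, 0, 0, 1, 0]]

ρ1 <-> ρ2
  [  1   2   0  -3    8 ]
  [  0   0   0   1    0 ]
  [ -1  -1   3   0  -11 ]
  [  2   3  -6   0   25 ]
ρ3 ← ρ3 + ρ1
  [ 1  2   0  -3   8 ]
  [ 0  0   0   1   0 ]
  [ 0  1   3  -3  -3 ]
  [ 2  3  -6   0  25 ]
ρ4 ← ρ4 − 2·ρ1
  [ 1   2   0  -3   8 ]
  [ 0   0   0   1   0 ]
  [ 0   1   3  -3  -3 ]
  [ 0  -1  -6   6   9 ]
ρ2 <-> ρ3
  [ 1   2   0  -3   8 ]
  [ 0   1   3  -3  -3 ]
  [ 0   0   0   1   0 ]
  [ 0  -1  -6   6   9 ]
ρ4 ← ρ4 + ρ2
  [ 1  2   0  -3   8 ]
  [ 0  1   3  -3  -3 ]
  [ 0  0   0   1   0 ]
  [ 0  0  -3   3   6 ]
ρ3 <-> ρ4
  [ 1  2   0  -3   8 ]
  [ 0  1   3  -3  -3 ]
  [ 0  0  -3   3   6 ]
  [ 0  0   0   1   0 ]
ρ3 ← -1/3·ρ3
  [ 1  2  0  -3   8 ]
  [ 0  1  3  -3  -3 ]
  [ 0  0  1  -1  -2 ]
  [ 0  0  0   1   0 ]
ρ3 ← ρ3 + ρ4
  [ 1  2  0  -3   8 ]
  [ 0  1  3  -3  -3 ]
  [ 0  0  1   0  -2 ]
  [ 0  0  0   1   0 ]
ρ2 ← ρ2 + 3·ρ4
  [ 1  2  0  -3   8 ]
  [ 0  1  3   0  -3 ]
  [ 0  0  1   0  -2 ]
  [ 0  0  0   1   0 ]
ρ1 ← ρ1 + 3·ρ4
  [ 1  2  0  0   8 ]
  [ 0  1  3  0  -3 ]
  [ 0  0  1  0  -2 ]
  [ 0  0  0  1   0 ]
ρ2 ← ρ2 − 3·ρ3
  [ 1  2  0  0   8 ]
  [ 0  1  0  0   3 ]
  [ 0  0  1  0  -2 ]
  [ 0  0  0  1   0 ]
ρ1 ← ρ1 − 2·ρ2
  [ 1  0  0  0   2 ]
  [ 0  1  0  0   3 ]
  [ 0  0  1  0  -2 ]
  [ 0  0  0  1   0 ]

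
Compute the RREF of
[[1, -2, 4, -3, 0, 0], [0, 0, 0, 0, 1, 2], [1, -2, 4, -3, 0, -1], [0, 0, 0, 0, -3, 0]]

[[1, -2, 4, -3, 0, 0], [0, 0, 0, 0, 1, 0], [0, 0, 0, 0, 0, 1], [0, 0, 0, 0, 0, 0]]

r3 -> r3 − r1
  [ 1  -2  4  -3   0   0 ]
  [ 0   0  0   0   1   2 ]
  [ 0   0  0   0   0  -1 ]
  [ 0   0  0   0  -3   0 ]
r4 -> r4 + 3·r2
  [ 1  -2  4  -3  0   0 ]
  [ 0   0  0   0  1   2 ]
  [ 0   0  0   0  0  -1 ]
  [ 0   0  0   0  0   6 ]
r3 -> -1·r3
  [ 1  -2  4  -3  0  0 ]
  [ 0   0  0   0  1  2 ]
  [ 0   0  0   0  0  1 ]
  [ 0   0  0   0  0  6 ]
r4 -> r4 − 6·r3
  [ 1  -2  4  -3  0  0 ]
  [ 0   0  0   0  1  2 ]
  [ 0   0  0   0  0  1 ]
  [ 0   0  0   0  0  0 ]
r2 -> r2 − 2·r3
  [ 1  -2  4  -3  0  0 ]
  [ 0   0  0   0  1  0 ]
  [ 0   0  0   0  0  1 ]
  [ 0   0  0   0  0  0 ]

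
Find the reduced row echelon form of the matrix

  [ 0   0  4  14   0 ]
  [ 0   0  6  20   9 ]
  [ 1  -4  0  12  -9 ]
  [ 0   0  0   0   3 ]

[[1, -4, 0, 0, 0], [0, 0, 1, 0, 0], [0, 0, 0, 1, 0], [0, 0, 0, 0, 1]]

ρ1 <-> ρ3
  [ 1  -4  0  12  -9 ]
  [ 0   0  6  20   9 ]
  [ 0   0  4  14   0 ]
  [ 0   0  0   0   3 ]
ρ2 := 1/6·ρ2
  [ 1  -4  0    12   -9 ]
  [ 0   0  1  10/3  3/2 ]
  [ 0   0  4    14    0 ]
  [ 0   0  0     0    3 ]
ρ3 := ρ3 − 4·ρ2
  [ 1  -4  0    12   -9 ]
  [ 0   0  1  10/3  3/2 ]
  [ 0   0  0   2/3   -6 ]
  [ 0   0  0     0    3 ]
ρ3 := 3/2·ρ3
  [ 1  -4  0    12   -9 ]
  [ 0   0  1  10/3  3/2 ]
  [ 0   0  0     1   -9 ]
  [ 0   0  0     0    3 ]
ρ4 := 1/3·ρ4
  [ 1  -4  0    12   -9 ]
  [ 0   0  1  10/3  3/2 ]
  [ 0   0  0     1   -9 ]
  [ 0   0  0     0    1 ]
ρ3 := ρ3 + 9·ρ4
  [ 1  -4  0    12   -9 ]
  [ 0   0  1  10/3  3/2 ]
  [ 0   0  0     1    0 ]
  [ 0   0  0     0    1 ]
ρ2 := ρ2 − 3/2·ρ4
  [ 1  -4  0    12  -9 ]
  [ 0   0  1  10/3   0 ]
  [ 0   0  0     1   0 ]
  [ 0   0  0     0   1 ]
ρ1 := ρ1 + 9·ρ4
  [ 1  -4  0    12  0 ]
  [ 0   0  1  10/3  0 ]
  [ 0   0  0     1  0 ]
  [ 0   0  0     0  1 ]
ρ2 := ρ2 − 10/3·ρ3
  [ 1  -4  0  12  0 ]
  [ 0   0  1   0  0 ]
  [ 0   0  0   1  0 ]
  [ 0   0  0   0  1 ]
ρ1 := ρ1 − 12·ρ3
  [ 1  -4  0  0  0 ]
  [ 0   0  1  0  0 ]
  [ 0   0  0  1  0 ]
  [ 0   0  0  0  1 ]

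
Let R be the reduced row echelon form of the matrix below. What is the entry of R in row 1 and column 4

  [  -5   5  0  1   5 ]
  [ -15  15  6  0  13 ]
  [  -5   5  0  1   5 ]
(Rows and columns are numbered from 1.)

R1 := -1/5·R1
  [   1  -1  0  -1/5  -1 ]
  [ -15  15  6     0  13 ]
  [  -5   5  0     1   5 ]
R2 := R2 + 15·R1
  [  1  -1  0  -1/5  -1 ]
  [  0   0  6    -3  -2 ]
  [ -5   5  0     1   5 ]
R3 := R3 + 5·R1
  [ 1  -1  0  -1/5  -1 ]
  [ 0   0  6    -3  -2 ]
  [ 0   0  0     0   0 ]
R2 := 1/6·R2
  [ 1  -1  0  -1/5    -1 ]
  [ 0   0  1  -1/2  -1/3 ]
  [ 0   0  0     0     0 ]

-1/5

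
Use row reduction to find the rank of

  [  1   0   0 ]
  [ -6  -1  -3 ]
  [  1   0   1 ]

ρ2 -> ρ2 + 6·ρ1
ρ3 -> ρ3 − ρ1
ρ2 -> -1·ρ2
ρ2 -> ρ2 − 3·ρ3
The reduced form has 3 nonzero rows.

rank = 3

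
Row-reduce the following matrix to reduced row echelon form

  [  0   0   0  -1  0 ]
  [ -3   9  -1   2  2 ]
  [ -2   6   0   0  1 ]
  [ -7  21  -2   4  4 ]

r1 <-> r2
  [ -3   9  -1   2  2 ]
  [  0   0   0  -1  0 ]
  [ -2   6   0   0  1 ]
  [ -7  21  -2   4  4 ]
r1 := -1/3·r1
  [  1  -3  1/3  -2/3  -2/3 ]
  [  0   0    0    -1     0 ]
  [ -2   6    0     0     1 ]
  [ -7  21   -2     4     4 ]
r3 := r3 + 2·r1
  [  1  -3  1/3  -2/3  -2/3 ]
  [  0   0    0    -1     0 ]
  [  0   0  2/3  -4/3  -1/3 ]
  [ -7  21   -2     4     4 ]
r4 := r4 + 7·r1
  [ 1  -3  1/3  -2/3  -2/3 ]
  [ 0   0    0    -1     0 ]
  [ 0   0  2/3  -4/3  -1/3 ]
  [ 0   0  1/3  -2/3  -2/3 ]
r2 <-> r3
  [ 1  -3  1/3  -2/3  -2/3 ]
  [ 0   0  2/3  -4/3  -1/3 ]
  [ 0   0    0    -1     0 ]
  [ 0   0  1/3  -2/3  -2/3 ]
r2 := 3/2·r2
  [ 1  -3  1/3  -2/3  -2/3 ]
  [ 0   0    1    -2  -1/2 ]
  [ 0   0    0    -1     0 ]
  [ 0   0  1/3  -2/3  -2/3 ]
r4 := r4 − 1/3·r2
  [ 1  -3  1/3  -2/3  -2/3 ]
  [ 0   0    1    -2  -1/2 ]
  [ 0   0    0    -1     0 ]
  [ 0   0    0     0  -1/2 ]
r3 := -1·r3
  [ 1  -3  1/3  -2/3  -2/3 ]
  [ 0   0    1    -2  -1/2 ]
  [ 0   0    0     1     0 ]
  [ 0   0    0     0  -1/2 ]
r4 := -2·r4
  [ 1  -3  1/3  -2/3  -2/3 ]
  [ 0   0    1    -2  -1/2 ]
  [ 0   0    0     1     0 ]
  [ 0   0    0     0     1 ]
r2 := r2 + 1/2·r4
  [ 1  -3  1/3  -2/3  -2/3 ]
  [ 0   0    1    -2     0 ]
  [ 0   0    0     1     0 ]
  [ 0   0    0     0     1 ]
r1 := r1 + 2/3·r4
  [ 1  -3  1/3  -2/3  0 ]
  [ 0   0    1    -2  0 ]
  [ 0   0    0     1  0 ]
  [ 0   0    0     0  1 ]
r2 := r2 + 2·r3
  [ 1  -3  1/3  -2/3  0 ]
  [ 0   0    1     0  0 ]
  [ 0   0    0     1  0 ]
  [ 0   0    0     0  1 ]
r1 := r1 + 2/3·r3
  [ 1  -3  1/3  0  0 ]
  [ 0   0    1  0  0 ]
  [ 0   0    0  1  0 ]
  [ 0   0    0  0  1 ]
r1 := r1 − 1/3·r2
  [ 1  -3  0  0  0 ]
  [ 0   0  1  0  0 ]
  [ 0   0  0  1  0 ]
  [ 0   0  0  0  1 ]

[[1, -3, 0, 0, 0], [0, 0, 1, 0, 0], [0, 0, 0, 1, 0], [0, 0, 0, 0, 1]]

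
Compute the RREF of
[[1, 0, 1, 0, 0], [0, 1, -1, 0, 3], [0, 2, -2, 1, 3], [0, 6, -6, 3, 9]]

[[1, 0, 1, 0, 0], [0, 1, -1, 0, 3], [0, 0, 0, 1, -3], [0, 0, 0, 0, 0]]

R3 := R3 − 2·R2
  [ 1  0   1  0   0 ]
  [ 0  1  -1  0   3 ]
  [ 0  0   0  1  -3 ]
  [ 0  6  -6  3   9 ]
R4 := R4 − 6·R2
  [ 1  0   1  0   0 ]
  [ 0  1  -1  0   3 ]
  [ 0  0   0  1  -3 ]
  [ 0  0   0  3  -9 ]
R4 := R4 − 3·R3
  [ 1  0   1  0   0 ]
  [ 0  1  -1  0   3 ]
  [ 0  0   0  1  -3 ]
  [ 0  0   0  0   0 ]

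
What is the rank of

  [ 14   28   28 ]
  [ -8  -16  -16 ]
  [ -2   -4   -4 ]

R1 ← 1/14·R1
  [  1    2    2 ]
  [ -8  -16  -16 ]
  [ -2   -4   -4 ]
R2 ← R2 + 8·R1
  [  1   2   2 ]
  [  0   0   0 ]
  [ -2  -4  -4 ]
R3 ← R3 + 2·R1
  [ 1  2  2 ]
  [ 0  0  0 ]
  [ 0  0  0 ]
The reduced form has 1 nonzero row.

rank = 1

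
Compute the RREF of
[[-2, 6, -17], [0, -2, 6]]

ρ1 := -1/2·ρ1
  [ 1  -3  17/2 ]
  [ 0  -2     6 ]
ρ2 := -1/2·ρ2
  [ 1  -3  17/2 ]
  [ 0   1    -3 ]
ρ1 := ρ1 + 3·ρ2
  [ 1  0  -1/2 ]
  [ 0  1    -3 ]

[[1, 0, -1/2], [0, 1, -3]]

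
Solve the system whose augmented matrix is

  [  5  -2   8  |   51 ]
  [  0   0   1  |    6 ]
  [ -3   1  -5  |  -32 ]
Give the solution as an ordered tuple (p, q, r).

R1 → 1/5·R1
  [  1  -2/5  8/5  |  51/5 ]
  [  0     0    1  |     6 ]
  [ -3     1   -5  |   -32 ]
R3 → R3 + 3·R1
  [ 1  -2/5   8/5  |  51/5 ]
  [ 0     0     1  |     6 ]
  [ 0  -1/5  -1/5  |  -7/5 ]
R2 <=> R3
  [ 1  -2/5   8/5  |  51/5 ]
  [ 0  -1/5  -1/5  |  -7/5 ]
  [ 0     0     1  |     6 ]
R2 → -5·R2
  [ 1  -2/5  8/5  |  51/5 ]
  [ 0     1    1  |     7 ]
  [ 0     0    1  |     6 ]
R2 → R2 − R3
  [ 1  -2/5  8/5  |  51/5 ]
  [ 0     1    0  |     1 ]
  [ 0     0    1  |     6 ]
R1 → R1 − 8/5·R3
  [ 1  -2/5  0  |  3/5 ]
  [ 0     1  0  |    1 ]
  [ 0     0  1  |    6 ]
R1 → R1 + 2/5·R2
  [ 1  0  0  |  1 ]
  [ 0  1  0  |  1 ]
  [ 0  0  1  |  6 ]
Reading off the last column: p = 1, q = 1, r = 6.

(1, 1, 6)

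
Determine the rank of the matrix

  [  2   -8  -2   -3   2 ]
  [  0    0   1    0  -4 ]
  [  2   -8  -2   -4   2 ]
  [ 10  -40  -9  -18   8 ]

rank = 4

Multiply r1 by 1/2.
  [  1   -4  -1  -3/2   1 ]
  [  0    0   1     0  -4 ]
  [  2   -8  -2    -4   2 ]
  [ 10  -40  -9   -18   8 ]
Subtract 2 times r1 from r3.
  [  1   -4  -1  -3/2   1 ]
  [  0    0   1     0  -4 ]
  [  0    0   0    -1   0 ]
  [ 10  -40  -9   -18   8 ]
Subtract 10 times r1 from r4.
  [ 1  -4  -1  -3/2   1 ]
  [ 0   0   1     0  -4 ]
  [ 0   0   0    -1   0 ]
  [ 0   0   1    -3  -2 ]
Subtract r2 from r4.
  [ 1  -4  -1  -3/2   1 ]
  [ 0   0   1     0  -4 ]
  [ 0   0   0    -1   0 ]
  [ 0   0   0    -3   2 ]
Multiply r3 by -1.
  [ 1  -4  -1  -3/2   1 ]
  [ 0   0   1     0  -4 ]
  [ 0   0   0     1   0 ]
  [ 0   0   0    -3   2 ]
Add 3 times r3 to r4.
  [ 1  -4  -1  -3/2   1 ]
  [ 0   0   1     0  -4 ]
  [ 0   0   0     1   0 ]
  [ 0   0   0     0   2 ]
Multiply r4 by 1/2.
  [ 1  -4  -1  -3/2   1 ]
  [ 0   0   1     0  -4 ]
  [ 0   0   0     1   0 ]
  [ 0   0   0     0   1 ]
Add 4 times r4 to r2.
  [ 1  -4  -1  -3/2  1 ]
  [ 0   0   1     0  0 ]
  [ 0   0   0     1  0 ]
  [ 0   0   0     0  1 ]
Subtract r4 from r1.
  [ 1  -4  -1  -3/2  0 ]
  [ 0   0   1     0  0 ]
  [ 0   0   0     1  0 ]
  [ 0   0   0     0  1 ]
Add 3/2 times r3 to r1.
  [ 1  -4  -1  0  0 ]
  [ 0   0   1  0  0 ]
  [ 0   0   0  1  0 ]
  [ 0   0   0  0  1 ]
Add r2 to r1.
  [ 1  -4  0  0  0 ]
  [ 0   0  1  0  0 ]
  [ 0   0  0  1  0 ]
  [ 0   0  0  0  1 ]
The reduced form has 4 nonzero rows.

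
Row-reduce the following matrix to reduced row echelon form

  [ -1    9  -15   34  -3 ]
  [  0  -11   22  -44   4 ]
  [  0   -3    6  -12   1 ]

R1 → -1·R1
  [ 1   -9  15  -34  3 ]
  [ 0  -11  22  -44  4 ]
  [ 0   -3   6  -12  1 ]
R2 → -1/11·R2
  [ 1  -9  15  -34      3 ]
  [ 0   1  -2    4  -4/11 ]
  [ 0  -3   6  -12      1 ]
R3 → R3 + 3·R2
  [ 1  -9  15  -34      3 ]
  [ 0   1  -2    4  -4/11 ]
  [ 0   0   0    0  -1/11 ]
R3 → -11·R3
  [ 1  -9  15  -34      3 ]
  [ 0   1  -2    4  -4/11 ]
  [ 0   0   0    0      1 ]
R2 → R2 + 4/11·R3
  [ 1  -9  15  -34  3 ]
  [ 0   1  -2    4  0 ]
  [ 0   0   0    0  1 ]
R1 → R1 − 3·R3
  [ 1  -9  15  -34  0 ]
  [ 0   1  -2    4  0 ]
  [ 0   0   0    0  1 ]
R1 → R1 + 9·R2
  [ 1  0  -3  2  0 ]
  [ 0  1  -2  4  0 ]
  [ 0  0   0  0  1 ]

[[1, 0, -3, 2, 0], [0, 1, -2, 4, 0], [0, 0, 0, 0, 1]]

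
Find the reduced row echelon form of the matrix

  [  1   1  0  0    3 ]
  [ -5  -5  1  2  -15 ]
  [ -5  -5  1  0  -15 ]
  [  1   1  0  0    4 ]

[[1, 1, 0, 0, 0], [0, 0, 1, 0, 0], [0, 0, 0, 1, 0], [0, 0, 0, 0, 1]]

R2 ← R2 + 5·R1
  [  1   1  0  0    3 ]
  [  0   0  1  2    0 ]
  [ -5  -5  1  0  -15 ]
  [  1   1  0  0    4 ]
R3 ← R3 + 5·R1
  [ 1  1  0  0  3 ]
  [ 0  0  1  2  0 ]
  [ 0  0  1  0  0 ]
  [ 1  1  0  0  4 ]
R4 ← R4 − R1
  [ 1  1  0  0  3 ]
  [ 0  0  1  2  0 ]
  [ 0  0  1  0  0 ]
  [ 0  0  0  0  1 ]
R3 ← R3 − R2
  [ 1  1  0   0  3 ]
  [ 0  0  1   2  0 ]
  [ 0  0  0  -2  0 ]
  [ 0  0  0   0  1 ]
R3 ← -1/2·R3
  [ 1  1  0  0  3 ]
  [ 0  0  1  2  0 ]
  [ 0  0  0  1  0 ]
  [ 0  0  0  0  1 ]
R1 ← R1 − 3·R4
  [ 1  1  0  0  0 ]
  [ 0  0  1  2  0 ]
  [ 0  0  0  1  0 ]
  [ 0  0  0  0  1 ]
R2 ← R2 − 2·R3
  [ 1  1  0  0  0 ]
  [ 0  0  1  0  0 ]
  [ 0  0  0  1  0 ]
  [ 0  0  0  0  1 ]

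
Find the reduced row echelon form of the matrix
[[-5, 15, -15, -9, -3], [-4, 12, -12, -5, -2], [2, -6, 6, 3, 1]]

R1 ← -1/5·R1
  [  1  -3    3  9/5  3/5 ]
  [ -4  12  -12   -5   -2 ]
  [  2  -6    6    3    1 ]
R2 ← R2 + 4·R1
  [ 1  -3  3   9/5  3/5 ]
  [ 0   0  0  11/5  2/5 ]
  [ 2  -6  6     3    1 ]
R3 ← R3 − 2·R1
  [ 1  -3  3   9/5   3/5 ]
  [ 0   0  0  11/5   2/5 ]
  [ 0   0  0  -3/5  -1/5 ]
R2 ← 5/11·R2
  [ 1  -3  3   9/5   3/5 ]
  [ 0   0  0     1  2/11 ]
  [ 0   0  0  -3/5  -1/5 ]
R3 ← R3 + 3/5·R2
  [ 1  -3  3  9/5    3/5 ]
  [ 0   0  0    1   2/11 ]
  [ 0   0  0    0  -1/11 ]
R3 ← -11·R3
  [ 1  -3  3  9/5   3/5 ]
  [ 0   0  0    1  2/11 ]
  [ 0   0  0    0     1 ]
R2 ← R2 − 2/11·R3
  [ 1  -3  3  9/5  3/5 ]
  [ 0   0  0    1    0 ]
  [ 0   0  0    0    1 ]
R1 ← R1 − 3/5·R3
  [ 1  -3  3  9/5  0 ]
  [ 0   0  0    1  0 ]
  [ 0   0  0    0  1 ]
R1 ← R1 − 9/5·R2
  [ 1  -3  3  0  0 ]
  [ 0   0  0  1  0 ]
  [ 0   0  0  0  1 ]

[[1, -3, 3, 0, 0], [0, 0, 0, 1, 0], [0, 0, 0, 0, 1]]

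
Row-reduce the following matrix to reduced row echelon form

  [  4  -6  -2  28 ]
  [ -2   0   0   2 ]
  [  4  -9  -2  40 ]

[[1, 0, 0, -1], [0, 1, 0, -4], [0, 0, 1, -4]]

Multiply r1 by 1/4.
  [  1  -3/2  -1/2   7 ]
  [ -2     0     0   2 ]
  [  4    -9    -2  40 ]
Add 2 times r1 to r2.
  [ 1  -3/2  -1/2   7 ]
  [ 0    -3    -1  16 ]
  [ 4    -9    -2  40 ]
Subtract 4 times r1 from r3.
  [ 1  -3/2  -1/2   7 ]
  [ 0    -3    -1  16 ]
  [ 0    -3     0  12 ]
Multiply r2 by -1/3.
  [ 1  -3/2  -1/2      7 ]
  [ 0     1   1/3  -16/3 ]
  [ 0    -3     0     12 ]
Add 3 times r2 to r3.
  [ 1  -3/2  -1/2      7 ]
  [ 0     1   1/3  -16/3 ]
  [ 0     0     1     -4 ]
Subtract 1/3 times r3 from r2.
  [ 1  -3/2  -1/2   7 ]
  [ 0     1     0  -4 ]
  [ 0     0     1  -4 ]
Add 1/2 times r3 to r1.
  [ 1  -3/2  0   5 ]
  [ 0     1  0  -4 ]
  [ 0     0  1  -4 ]
Add 3/2 times r2 to r1.
  [ 1  0  0  -1 ]
  [ 0  1  0  -4 ]
  [ 0  0  1  -4 ]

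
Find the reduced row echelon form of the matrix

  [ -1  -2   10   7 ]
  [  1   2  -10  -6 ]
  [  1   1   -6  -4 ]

R1 ← -1·R1
  [ 1  2  -10  -7 ]
  [ 1  2  -10  -6 ]
  [ 1  1   -6  -4 ]
R2 ← R2 − R1
  [ 1  2  -10  -7 ]
  [ 0  0    0   1 ]
  [ 1  1   -6  -4 ]
R3 ← R3 − R1
  [ 1   2  -10  -7 ]
  [ 0   0    0   1 ]
  [ 0  -1    4   3 ]
R2 <-> R3
  [ 1   2  -10  -7 ]
  [ 0  -1    4   3 ]
  [ 0   0    0   1 ]
R2 ← -1·R2
  [ 1  2  -10  -7 ]
  [ 0  1   -4  -3 ]
  [ 0  0    0   1 ]
R2 ← R2 + 3·R3
  [ 1  2  -10  -7 ]
  [ 0  1   -4   0 ]
  [ 0  0    0   1 ]
R1 ← R1 + 7·R3
  [ 1  2  -10  0 ]
  [ 0  1   -4  0 ]
  [ 0  0    0  1 ]
R1 ← R1 − 2·R2
  [ 1  0  -2  0 ]
  [ 0  1  -4  0 ]
  [ 0  0   0  1 ]

[[1, 0, -2, 0], [0, 1, -4, 0], [0, 0, 0, 1]]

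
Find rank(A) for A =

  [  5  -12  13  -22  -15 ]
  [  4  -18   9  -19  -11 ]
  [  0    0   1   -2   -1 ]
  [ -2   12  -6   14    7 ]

rank = 4

R1 -> 1/5·R1
R2 -> R2 − 4·R1
R4 -> R4 + 2·R1
R2 -> -5/42·R2
R4 -> R4 − 36/5·R2
R4 -> R4 + 2·R3
R4 -> -7·R4
R3 -> R3 + R4
R2 -> R2 + 5/42·R4
R1 -> R1 + 3·R4
R2 -> R2 − 1/6·R3
R1 -> R1 − 13/5·R3
R1 -> R1 + 12/5·R2
The reduced form has 4 nonzero rows.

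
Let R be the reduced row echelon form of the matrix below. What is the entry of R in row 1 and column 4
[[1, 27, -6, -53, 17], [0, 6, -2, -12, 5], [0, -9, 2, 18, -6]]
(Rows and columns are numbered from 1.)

1

r2 -> 1/6·r2
r3 -> r3 + 9·r2
r3 -> -1·r3
r2 -> r2 + 1/3·r3
r1 -> r1 + 6·r3
r1 -> r1 − 27·r2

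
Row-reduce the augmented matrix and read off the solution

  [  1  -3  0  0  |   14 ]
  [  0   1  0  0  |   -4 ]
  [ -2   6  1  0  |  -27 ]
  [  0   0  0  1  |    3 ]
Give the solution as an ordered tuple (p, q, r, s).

R3 ← R3 + 2·R1
  [ 1  -3  0  0  |  14 ]
  [ 0   1  0  0  |  -4 ]
  [ 0   0  1  0  |   1 ]
  [ 0   0  0  1  |   3 ]
R1 ← R1 + 3·R2
  [ 1  0  0  0  |   2 ]
  [ 0  1  0  0  |  -4 ]
  [ 0  0  1  0  |   1 ]
  [ 0  0  0  1  |   3 ]
Reading off the last column: p = 2, q = -4, r = 1, s = 3.

(2, -4, 1, 3)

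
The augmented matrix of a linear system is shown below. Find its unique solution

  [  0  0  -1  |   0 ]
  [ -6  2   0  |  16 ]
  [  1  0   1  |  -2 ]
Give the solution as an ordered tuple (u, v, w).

Swap r1 and r2.
  [ -6  2   0  |  16 ]
  [  0  0  -1  |   0 ]
  [  1  0   1  |  -2 ]
Multiply r1 by -1/6.
  [ 1  -1/3   0  |  -8/3 ]
  [ 0     0  -1  |     0 ]
  [ 1     0   1  |    -2 ]
Subtract r1 from r3.
  [ 1  -1/3   0  |  -8/3 ]
  [ 0     0  -1  |     0 ]
  [ 0   1/3   1  |   2/3 ]
Swap r2 and r3.
  [ 1  -1/3   0  |  -8/3 ]
  [ 0   1/3   1  |   2/3 ]
  [ 0     0  -1  |     0 ]
Multiply r2 by 3.
  [ 1  -1/3   0  |  -8/3 ]
  [ 0     1   3  |     2 ]
  [ 0     0  -1  |     0 ]
Multiply r3 by -1.
  [ 1  -1/3  0  |  -8/3 ]
  [ 0     1  3  |     2 ]
  [ 0     0  1  |     0 ]
Subtract 3 times r3 from r2.
  [ 1  -1/3  0  |  -8/3 ]
  [ 0     1  0  |     2 ]
  [ 0     0  1  |     0 ]
Add 1/3 times r2 to r1.
  [ 1  0  0  |  -2 ]
  [ 0  1  0  |   2 ]
  [ 0  0  1  |   0 ]
Reading off the last column: u = -2, v = 2, w = 0.

(-2, 2, 0)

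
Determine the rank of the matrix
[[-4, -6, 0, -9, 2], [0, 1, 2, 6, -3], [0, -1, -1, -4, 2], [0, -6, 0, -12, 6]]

rank = 3

R1 ← -1/4·R1
  [ 1  3/2   0  9/4  -1/2 ]
  [ 0    1   2    6    -3 ]
  [ 0   -1  -1   -4     2 ]
  [ 0   -6   0  -12     6 ]
R3 ← R3 + R2
  [ 1  3/2  0  9/4  -1/2 ]
  [ 0    1  2    6    -3 ]
  [ 0    0  1    2    -1 ]
  [ 0   -6  0  -12     6 ]
R4 ← R4 + 6·R2
  [ 1  3/2   0  9/4  -1/2 ]
  [ 0    1   2    6    -3 ]
  [ 0    0   1    2    -1 ]
  [ 0    0  12   24   -12 ]
R4 ← R4 − 12·R3
  [ 1  3/2  0  9/4  -1/2 ]
  [ 0    1  2    6    -3 ]
  [ 0    0  1    2    -1 ]
  [ 0    0  0    0     0 ]
R2 ← R2 − 2·R3
  [ 1  3/2  0  9/4  -1/2 ]
  [ 0    1  0    2    -1 ]
  [ 0    0  1    2    -1 ]
  [ 0    0  0    0     0 ]
R1 ← R1 − 3/2·R2
  [ 1  0  0  -3/4   1 ]
  [ 0  1  0     2  -1 ]
  [ 0  0  1     2  -1 ]
  [ 0  0  0     0   0 ]
The reduced form has 3 nonzero rows.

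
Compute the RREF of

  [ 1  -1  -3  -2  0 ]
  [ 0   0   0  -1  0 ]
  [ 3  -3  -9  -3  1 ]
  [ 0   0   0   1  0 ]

ρ3 -> ρ3 − 3·ρ1
ρ2 -> -1·ρ2
ρ3 -> ρ3 − 3·ρ2
ρ4 -> ρ4 − ρ2
ρ1 -> ρ1 + 2·ρ2

[[1, -1, -3, 0, 0], [0, 0, 0, 1, 0], [0, 0, 0, 0, 1], [0, 0, 0, 0, 0]]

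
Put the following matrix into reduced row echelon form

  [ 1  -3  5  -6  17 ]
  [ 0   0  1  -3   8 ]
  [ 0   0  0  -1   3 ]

Multiply R3 by -1.
  [ 1  -3  5  -6  17 ]
  [ 0   0  1  -3   8 ]
  [ 0   0  0   1  -3 ]
Add 3 times R3 to R2.
  [ 1  -3  5  -6  17 ]
  [ 0   0  1   0  -1 ]
  [ 0   0  0   1  -3 ]
Add 6 times R3 to R1.
  [ 1  -3  5  0  -1 ]
  [ 0   0  1  0  -1 ]
  [ 0   0  0  1  -3 ]
Subtract 5 times R2 from R1.
  [ 1  -3  0  0   4 ]
  [ 0   0  1  0  -1 ]
  [ 0   0  0  1  -3 ]

[[1, -3, 0, 0, 4], [0, 0, 1, 0, -1], [0, 0, 0, 1, -3]]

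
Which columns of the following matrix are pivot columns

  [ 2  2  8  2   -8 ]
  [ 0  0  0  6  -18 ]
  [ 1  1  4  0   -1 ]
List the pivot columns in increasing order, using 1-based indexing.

ρ1 ← 1/2·ρ1
  [ 1  1  4  1   -4 ]
  [ 0  0  0  6  -18 ]
  [ 1  1  4  0   -1 ]
ρ3 ← ρ3 − ρ1
  [ 1  1  4   1   -4 ]
  [ 0  0  0   6  -18 ]
  [ 0  0  0  -1    3 ]
ρ2 ← 1/6·ρ2
  [ 1  1  4   1  -4 ]
  [ 0  0  0   1  -3 ]
  [ 0  0  0  -1   3 ]
ρ3 ← ρ3 + ρ2
  [ 1  1  4  1  -4 ]
  [ 0  0  0  1  -3 ]
  [ 0  0  0  0   0 ]
ρ1 ← ρ1 − ρ2
  [ 1  1  4  0  -1 ]
  [ 0  0  0  1  -3 ]
  [ 0  0  0  0   0 ]
Pivot columns are the columns containing a leading 1.

1, 4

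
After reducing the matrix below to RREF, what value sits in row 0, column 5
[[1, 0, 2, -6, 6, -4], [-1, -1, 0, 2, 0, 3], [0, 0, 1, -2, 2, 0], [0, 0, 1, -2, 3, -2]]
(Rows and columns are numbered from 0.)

0

R2 -> R2 + R1
  [ 1   0  2  -6  6  -4 ]
  [ 0  -1  2  -4  6  -1 ]
  [ 0   0  1  -2  2   0 ]
  [ 0   0  1  -2  3  -2 ]
R2 -> -1·R2
  [ 1  0   2  -6   6  -4 ]
  [ 0  1  -2   4  -6   1 ]
  [ 0  0   1  -2   2   0 ]
  [ 0  0   1  -2   3  -2 ]
R4 -> R4 − R3
  [ 1  0   2  -6   6  -4 ]
  [ 0  1  -2   4  -6   1 ]
  [ 0  0   1  -2   2   0 ]
  [ 0  0   0   0   1  -2 ]
R3 -> R3 − 2·R4
  [ 1  0   2  -6   6  -4 ]
  [ 0  1  -2   4  -6   1 ]
  [ 0  0   1  -2   0   4 ]
  [ 0  0   0   0   1  -2 ]
R2 -> R2 + 6·R4
  [ 1  0   2  -6  6   -4 ]
  [ 0  1  -2   4  0  -11 ]
  [ 0  0   1  -2  0    4 ]
  [ 0  0   0   0  1   -2 ]
R1 -> R1 − 6·R4
  [ 1  0   2  -6  0    8 ]
  [ 0  1  -2   4  0  -11 ]
  [ 0  0   1  -2  0    4 ]
  [ 0  0   0   0  1   -2 ]
R2 -> R2 + 2·R3
  [ 1  0  2  -6  0   8 ]
  [ 0  1  0   0  0  -3 ]
  [ 0  0  1  -2  0   4 ]
  [ 0  0  0   0  1  -2 ]
R1 -> R1 − 2·R3
  [ 1  0  0  -2  0   0 ]
  [ 0  1  0   0  0  -3 ]
  [ 0  0  1  -2  0   4 ]
  [ 0  0  0   0  1  -2 ]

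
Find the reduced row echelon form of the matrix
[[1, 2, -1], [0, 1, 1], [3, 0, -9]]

[[1, 0, -3], [0, 1, 1], [0, 0, 0]]

r3 ← r3 − 3·r1
  [ 1   2  -1 ]
  [ 0   1   1 ]
  [ 0  -6  -6 ]
r3 ← r3 + 6·r2
  [ 1  2  -1 ]
  [ 0  1   1 ]
  [ 0  0   0 ]
r1 ← r1 − 2·r2
  [ 1  0  -3 ]
  [ 0  1   1 ]
  [ 0  0   0 ]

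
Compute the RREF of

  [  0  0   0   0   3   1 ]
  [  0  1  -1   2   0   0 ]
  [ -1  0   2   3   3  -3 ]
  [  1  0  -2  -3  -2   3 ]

[[1, 0, -2, -3, 0, 0], [0, 1, -1, 2, 0, 0], [0, 0, 0, 0, 1, 0], [0, 0, 0, 0, 0, 1]]

r1 <=> r3
  [ -1  0   2   3   3  -3 ]
  [  0  1  -1   2   0   0 ]
  [  0  0   0   0   3   1 ]
  [  1  0  -2  -3  -2   3 ]
r1 -> -1·r1
  [ 1  0  -2  -3  -3  3 ]
  [ 0  1  -1   2   0  0 ]
  [ 0  0   0   0   3  1 ]
  [ 1  0  -2  -3  -2  3 ]
r4 -> r4 − r1
  [ 1  0  -2  -3  -3  3 ]
  [ 0  1  -1   2   0  0 ]
  [ 0  0   0   0   3  1 ]
  [ 0  0   0   0   1  0 ]
r3 -> 1/3·r3
  [ 1  0  -2  -3  -3    3 ]
  [ 0  1  -1   2   0    0 ]
  [ 0  0   0   0   1  1/3 ]
  [ 0  0   0   0   1    0 ]
r4 -> r4 − r3
  [ 1  0  -2  -3  -3     3 ]
  [ 0  1  -1   2   0     0 ]
  [ 0  0   0   0   1   1/3 ]
  [ 0  0   0   0   0  -1/3 ]
r4 -> -3·r4
  [ 1  0  -2  -3  -3    3 ]
  [ 0  1  -1   2   0    0 ]
  [ 0  0   0   0   1  1/3 ]
  [ 0  0   0   0   0    1 ]
r3 -> r3 − 1/3·r4
  [ 1  0  -2  -3  -3  3 ]
  [ 0  1  -1   2   0  0 ]
  [ 0  0   0   0   1  0 ]
  [ 0  0   0   0   0  1 ]
r1 -> r1 − 3·r4
  [ 1  0  -2  -3  -3  0 ]
  [ 0  1  -1   2   0  0 ]
  [ 0  0   0   0   1  0 ]
  [ 0  0   0   0   0  1 ]
r1 -> r1 + 3·r3
  [ 1  0  -2  -3  0  0 ]
  [ 0  1  -1   2  0  0 ]
  [ 0  0   0   0  1  0 ]
  [ 0  0   0   0  0  1 ]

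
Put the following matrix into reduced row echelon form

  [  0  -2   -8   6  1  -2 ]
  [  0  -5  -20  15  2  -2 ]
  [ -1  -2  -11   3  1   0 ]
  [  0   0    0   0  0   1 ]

[[1, 0, 3, 3, 0, 0], [0, 1, 4, -3, 0, 0], [0, 0, 0, 0, 1, 0], [0, 0, 0, 0, 0, 1]]

R1 ↔ R3
  [ -1  -2  -11   3  1   0 ]
  [  0  -5  -20  15  2  -2 ]
  [  0  -2   -8   6  1  -2 ]
  [  0   0    0   0  0   1 ]
R1 -> -1·R1
  [ 1   2   11  -3  -1   0 ]
  [ 0  -5  -20  15   2  -2 ]
  [ 0  -2   -8   6   1  -2 ]
  [ 0   0    0   0   0   1 ]
R2 -> -1/5·R2
  [ 1   2  11  -3    -1    0 ]
  [ 0   1   4  -3  -2/5  2/5 ]
  [ 0  -2  -8   6     1   -2 ]
  [ 0   0   0   0     0    1 ]
R3 -> R3 + 2·R2
  [ 1  2  11  -3    -1     0 ]
  [ 0  1   4  -3  -2/5   2/5 ]
  [ 0  0   0   0   1/5  -6/5 ]
  [ 0  0   0   0     0     1 ]
R3 -> 5·R3
  [ 1  2  11  -3    -1    0 ]
  [ 0  1   4  -3  -2/5  2/5 ]
  [ 0  0   0   0     1   -6 ]
  [ 0  0   0   0     0    1 ]
R3 -> R3 + 6·R4
  [ 1  2  11  -3    -1    0 ]
  [ 0  1   4  -3  -2/5  2/5 ]
  [ 0  0   0   0     1    0 ]
  [ 0  0   0   0     0    1 ]
R2 -> R2 − 2/5·R4
  [ 1  2  11  -3    -1  0 ]
  [ 0  1   4  -3  -2/5  0 ]
  [ 0  0   0   0     1  0 ]
  [ 0  0   0   0     0  1 ]
R2 -> R2 + 2/5·R3
  [ 1  2  11  -3  -1  0 ]
  [ 0  1   4  -3   0  0 ]
  [ 0  0   0   0   1  0 ]
  [ 0  0   0   0   0  1 ]
R1 -> R1 + R3
  [ 1  2  11  -3  0  0 ]
  [ 0  1   4  -3  0  0 ]
  [ 0  0   0   0  1  0 ]
  [ 0  0   0   0  0  1 ]
R1 -> R1 − 2·R2
  [ 1  0  3   3  0  0 ]
  [ 0  1  4  -3  0  0 ]
  [ 0  0  0   0  1  0 ]
  [ 0  0  0   0  0  1 ]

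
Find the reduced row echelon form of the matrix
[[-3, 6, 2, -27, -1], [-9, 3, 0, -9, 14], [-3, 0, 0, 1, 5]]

r1 ← -1/3·r1
  [  1  -2  -2/3   9  1/3 ]
  [ -9   3     0  -9   14 ]
  [ -3   0     0   1    5 ]
r2 ← r2 + 9·r1
  [  1   -2  -2/3   9  1/3 ]
  [  0  -15    -6  72   17 ]
  [ -3    0     0   1    5 ]
r3 ← r3 + 3·r1
  [ 1   -2  -2/3   9  1/3 ]
  [ 0  -15    -6  72   17 ]
  [ 0   -6    -2  28    6 ]
r2 ← -1/15·r2
  [ 1  -2  -2/3      9     1/3 ]
  [ 0   1   2/5  -24/5  -17/15 ]
  [ 0  -6    -2     28       6 ]
r3 ← r3 + 6·r2
  [ 1  -2  -2/3      9     1/3 ]
  [ 0   1   2/5  -24/5  -17/15 ]
  [ 0   0   2/5   -4/5    -4/5 ]
r3 ← 5/2·r3
  [ 1  -2  -2/3      9     1/3 ]
  [ 0   1   2/5  -24/5  -17/15 ]
  [ 0   0     1     -2      -2 ]
r2 ← r2 − 2/5·r3
  [ 1  -2  -2/3   9   1/3 ]
  [ 0   1     0  -4  -1/3 ]
  [ 0   0     1  -2    -2 ]
r1 ← r1 + 2/3·r3
  [ 1  -2  0  23/3    -1 ]
  [ 0   1  0    -4  -1/3 ]
  [ 0   0  1    -2    -2 ]
r1 ← r1 + 2·r2
  [ 1  0  0  -1/3  -5/3 ]
  [ 0  1  0    -4  -1/3 ]
  [ 0  0  1    -2    -2 ]

[[1, 0, 0, -1/3, -5/3], [0, 1, 0, -4, -1/3], [0, 0, 1, -2, -2]]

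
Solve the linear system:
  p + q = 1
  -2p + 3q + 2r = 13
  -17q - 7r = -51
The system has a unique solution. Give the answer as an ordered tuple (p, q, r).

Form the augmented matrix and row-reduce:
  [  1    1   0  |    1 ]
  [ -2    3   2  |   13 ]
  [  0  -17  -7  |  -51 ]
Add 2 times ρ1 to ρ2.
  [ 1    1   0  |    1 ]
  [ 0    5   2  |   15 ]
  [ 0  -17  -7  |  -51 ]
Multiply ρ2 by 1/5.
  [ 1    1    0  |    1 ]
  [ 0    1  2/5  |    3 ]
  [ 0  -17   -7  |  -51 ]
Add 17 times ρ2 to ρ3.
  [ 1  1     0  |  1 ]
  [ 0  1   2/5  |  3 ]
  [ 0  0  -1/5  |  0 ]
Multiply ρ3 by -5.
  [ 1  1    0  |  1 ]
  [ 0  1  2/5  |  3 ]
  [ 0  0    1  |  0 ]
Subtract 2/5 times ρ3 from ρ2.
  [ 1  1  0  |  1 ]
  [ 0  1  0  |  3 ]
  [ 0  0  1  |  0 ]
Subtract ρ2 from ρ1.
  [ 1  0  0  |  -2 ]
  [ 0  1  0  |   3 ]
  [ 0  0  1  |   0 ]
Reading off the last column: p = -2, q = 3, r = 0.

(-2, 3, 0)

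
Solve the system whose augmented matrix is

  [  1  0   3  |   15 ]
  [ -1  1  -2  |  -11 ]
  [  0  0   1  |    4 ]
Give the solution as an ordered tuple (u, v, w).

R2 -> R2 + R1
  [ 1  0  3  |  15 ]
  [ 0  1  1  |   4 ]
  [ 0  0  1  |   4 ]
R2 -> R2 − R3
  [ 1  0  3  |  15 ]
  [ 0  1  0  |   0 ]
  [ 0  0  1  |   4 ]
R1 -> R1 − 3·R3
  [ 1  0  0  |  3 ]
  [ 0  1  0  |  0 ]
  [ 0  0  1  |  4 ]
Reading off the last column: u = 3, v = 0, w = 4.

(3, 0, 4)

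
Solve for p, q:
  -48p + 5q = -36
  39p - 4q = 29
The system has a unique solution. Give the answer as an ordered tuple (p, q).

Form the augmented matrix and row-reduce:
  [ -48   5  |  -36 ]
  [  39  -4  |   29 ]
Multiply R1 by -1/48.
  [  1  -5/48  |  3/4 ]
  [ 39     -4  |   29 ]
Subtract 39 times R1 from R2.
  [ 1  -5/48  |   3/4 ]
  [ 0   1/16  |  -1/4 ]
Multiply R2 by 16.
  [ 1  -5/48  |  3/4 ]
  [ 0      1  |   -4 ]
Add 5/48 times R2 to R1.
  [ 1  0  |  1/3 ]
  [ 0  1  |   -4 ]
Reading off the last column: p = 1/3, q = -4.

(1/3, -4)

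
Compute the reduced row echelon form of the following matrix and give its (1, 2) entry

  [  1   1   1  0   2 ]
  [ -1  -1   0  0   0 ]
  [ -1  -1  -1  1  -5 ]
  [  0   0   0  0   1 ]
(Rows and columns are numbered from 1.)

R2 := R2 + R1
  [  1   1   1  0   2 ]
  [  0   0   1  0   2 ]
  [ -1  -1  -1  1  -5 ]
  [  0   0   0  0   1 ]
R3 := R3 + R1
  [ 1  1  1  0   2 ]
  [ 0  0  1  0   2 ]
  [ 0  0  0  1  -3 ]
  [ 0  0  0  0   1 ]
R3 := R3 + 3·R4
  [ 1  1  1  0  2 ]
  [ 0  0  1  0  2 ]
  [ 0  0  0  1  0 ]
  [ 0  0  0  0  1 ]
R2 := R2 − 2·R4
  [ 1  1  1  0  2 ]
  [ 0  0  1  0  0 ]
  [ 0  0  0  1  0 ]
  [ 0  0  0  0  1 ]
R1 := R1 − 2·R4
  [ 1  1  1  0  0 ]
  [ 0  0  1  0  0 ]
  [ 0  0  0  1  0 ]
  [ 0  0  0  0  1 ]
R1 := R1 − R2
  [ 1  1  0  0  0 ]
  [ 0  0  1  0  0 ]
  [ 0  0  0  1  0 ]
  [ 0  0  0  0  1 ]

1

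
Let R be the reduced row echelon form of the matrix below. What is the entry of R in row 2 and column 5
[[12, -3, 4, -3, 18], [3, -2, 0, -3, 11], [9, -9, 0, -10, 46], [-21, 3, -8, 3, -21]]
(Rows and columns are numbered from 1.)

ρ1 := 1/12·ρ1
  [   1  -1/4  1/3  -1/4  3/2 ]
  [   3    -2    0    -3   11 ]
  [   9    -9    0   -10   46 ]
  [ -21     3   -8     3  -21 ]
ρ2 := ρ2 − 3·ρ1
  [   1  -1/4  1/3  -1/4   3/2 ]
  [   0  -5/4   -1  -9/4  13/2 ]
  [   9    -9    0   -10    46 ]
  [ -21     3   -8     3   -21 ]
ρ3 := ρ3 − 9·ρ1
  [   1   -1/4  1/3   -1/4   3/2 ]
  [   0   -5/4   -1   -9/4  13/2 ]
  [   0  -27/4   -3  -31/4  65/2 ]
  [ -21      3   -8      3   -21 ]
ρ4 := ρ4 + 21·ρ1
  [ 1   -1/4  1/3   -1/4   3/2 ]
  [ 0   -5/4   -1   -9/4  13/2 ]
  [ 0  -27/4   -3  -31/4  65/2 ]
  [ 0   -9/4   -1   -9/4  21/2 ]
ρ2 := -4/5·ρ2
  [ 1   -1/4  1/3   -1/4    3/2 ]
  [ 0      1  4/5    9/5  -26/5 ]
  [ 0  -27/4   -3  -31/4   65/2 ]
  [ 0   -9/4   -1   -9/4   21/2 ]
ρ3 := ρ3 + 27/4·ρ2
  [ 1  -1/4   1/3  -1/4    3/2 ]
  [ 0     1   4/5   9/5  -26/5 ]
  [ 0     0  12/5  22/5  -13/5 ]
  [ 0  -9/4    -1  -9/4   21/2 ]
ρ4 := ρ4 + 9/4·ρ2
  [ 1  -1/4   1/3  -1/4    3/2 ]
  [ 0     1   4/5   9/5  -26/5 ]
  [ 0     0  12/5  22/5  -13/5 ]
  [ 0     0   4/5   9/5   -6/5 ]
ρ3 := 5/12·ρ3
  [ 1  -1/4  1/3  -1/4     3/2 ]
  [ 0     1  4/5   9/5   -26/5 ]
  [ 0     0    1  11/6  -13/12 ]
  [ 0     0  4/5   9/5    -6/5 ]
ρ4 := ρ4 − 4/5·ρ3
  [ 1  -1/4  1/3  -1/4     3/2 ]
  [ 0     1  4/5   9/5   -26/5 ]
  [ 0     0    1  11/6  -13/12 ]
  [ 0     0    0   1/3    -1/3 ]
ρ4 := 3·ρ4
  [ 1  -1/4  1/3  -1/4     3/2 ]
  [ 0     1  4/5   9/5   -26/5 ]
  [ 0     0    1  11/6  -13/12 ]
  [ 0     0    0     1      -1 ]
ρ3 := ρ3 − 11/6·ρ4
  [ 1  -1/4  1/3  -1/4    3/2 ]
  [ 0     1  4/5   9/5  -26/5 ]
  [ 0     0    1     0    3/4 ]
  [ 0     0    0     1     -1 ]
ρ2 := ρ2 − 9/5·ρ4
  [ 1  -1/4  1/3  -1/4    3/2 ]
  [ 0     1  4/5     0  -17/5 ]
  [ 0     0    1     0    3/4 ]
  [ 0     0    0     1     -1 ]
ρ1 := ρ1 + 1/4·ρ4
  [ 1  -1/4  1/3  0    5/4 ]
  [ 0     1  4/5  0  -17/5 ]
  [ 0     0    1  0    3/4 ]
  [ 0     0    0  1     -1 ]
ρ2 := ρ2 − 4/5·ρ3
  [ 1  -1/4  1/3  0  5/4 ]
  [ 0     1    0  0   -4 ]
  [ 0     0    1  0  3/4 ]
  [ 0     0    0  1   -1 ]
ρ1 := ρ1 − 1/3·ρ3
  [ 1  -1/4  0  0    1 ]
  [ 0     1  0  0   -4 ]
  [ 0     0  1  0  3/4 ]
  [ 0     0  0  1   -1 ]
ρ1 := ρ1 + 1/4·ρ2
  [ 1  0  0  0    0 ]
  [ 0  1  0  0   -4 ]
  [ 0  0  1  0  3/4 ]
  [ 0  0  0  1   -1 ]

-4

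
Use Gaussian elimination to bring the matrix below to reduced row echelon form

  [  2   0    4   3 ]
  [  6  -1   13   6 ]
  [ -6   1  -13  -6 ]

Multiply r1 by 1/2.
  [  1   0    2  3/2 ]
  [  6  -1   13    6 ]
  [ -6   1  -13   -6 ]
Subtract 6 times r1 from r2.
  [  1   0    2  3/2 ]
  [  0  -1    1   -3 ]
  [ -6   1  -13   -6 ]
Add 6 times r1 to r3.
  [ 1   0   2  3/2 ]
  [ 0  -1   1   -3 ]
  [ 0   1  -1    3 ]
Multiply r2 by -1.
  [ 1  0   2  3/2 ]
  [ 0  1  -1    3 ]
  [ 0  1  -1    3 ]
Subtract r2 from r3.
  [ 1  0   2  3/2 ]
  [ 0  1  -1    3 ]
  [ 0  0   0    0 ]

[[1, 0, 2, 3/2], [0, 1, -1, 3], [0, 0, 0, 0]]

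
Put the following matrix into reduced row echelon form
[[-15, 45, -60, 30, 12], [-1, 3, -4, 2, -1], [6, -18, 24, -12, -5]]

R1 := -1/15·R1
  [  1   -3   4   -2  -4/5 ]
  [ -1    3  -4    2    -1 ]
  [  6  -18  24  -12    -5 ]
R2 := R2 + R1
  [ 1   -3   4   -2  -4/5 ]
  [ 0    0   0    0  -9/5 ]
  [ 6  -18  24  -12    -5 ]
R3 := R3 − 6·R1
  [ 1  -3  4  -2  -4/5 ]
  [ 0   0  0   0  -9/5 ]
  [ 0   0  0   0  -1/5 ]
R2 := -5/9·R2
  [ 1  -3  4  -2  -4/5 ]
  [ 0   0  0   0     1 ]
  [ 0   0  0   0  -1/5 ]
R3 := R3 + 1/5·R2
  [ 1  -3  4  -2  -4/5 ]
  [ 0   0  0   0     1 ]
  [ 0   0  0   0     0 ]
R1 := R1 + 4/5·R2
  [ 1  -3  4  -2  0 ]
  [ 0   0  0   0  1 ]
  [ 0   0  0   0  0 ]

[[1, -3, 4, -2, 0], [0, 0, 0, 0, 1], [0, 0, 0, 0, 0]]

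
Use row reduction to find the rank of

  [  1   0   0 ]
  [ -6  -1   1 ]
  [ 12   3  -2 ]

rank = 3

r2 → r2 + 6·r1
r3 → r3 − 12·r1
r2 → -1·r2
r3 → r3 − 3·r2
r2 → r2 + r3
The reduced form has 3 nonzero rows.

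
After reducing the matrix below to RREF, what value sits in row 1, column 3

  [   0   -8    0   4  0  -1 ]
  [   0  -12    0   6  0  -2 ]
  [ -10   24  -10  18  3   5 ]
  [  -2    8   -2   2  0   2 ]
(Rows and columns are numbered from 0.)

R1 <=> R3
  [ -10   24  -10  18  3   5 ]
  [   0  -12    0   6  0  -2 ]
  [   0   -8    0   4  0  -1 ]
  [  -2    8   -2   2  0   2 ]
R1 → -1/10·R1
  [  1  -12/5   1  -9/5  -3/10  -1/2 ]
  [  0    -12   0     6      0    -2 ]
  [  0     -8   0     4      0    -1 ]
  [ -2      8  -2     2      0     2 ]
R4 → R4 + 2·R1
  [ 1  -12/5  1  -9/5  -3/10  -1/2 ]
  [ 0    -12  0     6      0    -2 ]
  [ 0     -8  0     4      0    -1 ]
  [ 0   16/5  0  -8/5   -3/5     1 ]
R2 → -1/12·R2
  [ 1  -12/5  1  -9/5  -3/10  -1/2 ]
  [ 0      1  0  -1/2      0   1/6 ]
  [ 0     -8  0     4      0    -1 ]
  [ 0   16/5  0  -8/5   -3/5     1 ]
R3 → R3 + 8·R2
  [ 1  -12/5  1  -9/5  -3/10  -1/2 ]
  [ 0      1  0  -1/2      0   1/6 ]
  [ 0      0  0     0      0   1/3 ]
  [ 0   16/5  0  -8/5   -3/5     1 ]
R4 → R4 − 16/5·R2
  [ 1  -12/5  1  -9/5  -3/10  -1/2 ]
  [ 0      1  0  -1/2      0   1/6 ]
  [ 0      0  0     0      0   1/3 ]
  [ 0      0  0     0   -3/5  7/15 ]
R3 <=> R4
  [ 1  -12/5  1  -9/5  -3/10  -1/2 ]
  [ 0      1  0  -1/2      0   1/6 ]
  [ 0      0  0     0   -3/5  7/15 ]
  [ 0      0  0     0      0   1/3 ]
R3 → -5/3·R3
  [ 1  -12/5  1  -9/5  -3/10  -1/2 ]
  [ 0      1  0  -1/2      0   1/6 ]
  [ 0      0  0     0      1  -7/9 ]
  [ 0      0  0     0      0   1/3 ]
R4 → 3·R4
  [ 1  -12/5  1  -9/5  -3/10  -1/2 ]
  [ 0      1  0  -1/2      0   1/6 ]
  [ 0      0  0     0      1  -7/9 ]
  [ 0      0  0     0      0     1 ]
R3 → R3 + 7/9·R4
  [ 1  -12/5  1  -9/5  -3/10  -1/2 ]
  [ 0      1  0  -1/2      0   1/6 ]
  [ 0      0  0     0      1     0 ]
  [ 0      0  0     0      0     1 ]
R2 → R2 − 1/6·R4
  [ 1  -12/5  1  -9/5  -3/10  -1/2 ]
  [ 0      1  0  -1/2      0     0 ]
  [ 0      0  0     0      1     0 ]
  [ 0      0  0     0      0     1 ]
R1 → R1 + 1/2·R4
  [ 1  -12/5  1  -9/5  -3/10  0 ]
  [ 0      1  0  -1/2      0  0 ]
  [ 0      0  0     0      1  0 ]
  [ 0      0  0     0      0  1 ]
R1 → R1 + 3/10·R3
  [ 1  -12/5  1  -9/5  0  0 ]
  [ 0      1  0  -1/2  0  0 ]
  [ 0      0  0     0  1  0 ]
  [ 0      0  0     0  0  1 ]
R1 → R1 + 12/5·R2
  [ 1  0  1    -3  0  0 ]
  [ 0  1  0  -1/2  0  0 ]
  [ 0  0  0     0  1  0 ]
  [ 0  0  0     0  0  1 ]

-1/2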